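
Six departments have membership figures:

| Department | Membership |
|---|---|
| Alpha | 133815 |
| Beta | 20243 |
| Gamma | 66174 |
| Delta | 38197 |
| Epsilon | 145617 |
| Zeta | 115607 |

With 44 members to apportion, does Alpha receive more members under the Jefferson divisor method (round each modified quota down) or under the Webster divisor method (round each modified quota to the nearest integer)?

Jefferson: Alpha 12, Beta 1, Gamma 5, Delta 3, Epsilon 13, Zeta 10.
Webster: Alpha 11, Beta 2, Gamma 6, Delta 3, Epsilon 12, Zeta 10.
Alpha gets 12 under Jefferson and 11 under Webster.

Jefferson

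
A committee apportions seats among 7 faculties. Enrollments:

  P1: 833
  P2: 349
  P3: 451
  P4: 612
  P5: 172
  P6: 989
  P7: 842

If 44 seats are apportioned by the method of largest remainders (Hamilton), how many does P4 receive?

Standard divisor: 4248 ÷ 44 ≈ 96.545.
Standard quotas: P1 8.628, P2 3.615, P3 4.671, P4 6.339, P5 1.782, P6 10.244, P7 8.721.
Lower quotas: P1 8, P2 3, P3 4, P4 6, P5 1, P6 10, P7 8 (sum 40, leaving 4 seats).
Remainders in descending order: P5 0.782, P7 0.721, P3 0.671, P1 0.628, P2 0.615, P4 0.339, P6 0.244.
The surplus seats go to P5, P7, P3, P1.
P4 receives 6.

6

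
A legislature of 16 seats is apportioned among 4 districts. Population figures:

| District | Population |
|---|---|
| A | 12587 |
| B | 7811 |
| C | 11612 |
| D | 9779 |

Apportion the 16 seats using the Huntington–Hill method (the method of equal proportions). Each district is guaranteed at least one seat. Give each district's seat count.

A=5, B=3, C=4, D=4

With divisor 2706: modified quotas A 4.652, B 2.887, C 4.291, D 3.614.
Geometric-mean thresholds: A √(4·5)=4.472, B √(2·3)=2.449, C √(4·5)=4.472, D √(3·4)=3.464.
Each quota rounded against its threshold gives A 5, B 3, C 4, D 4 (total 16).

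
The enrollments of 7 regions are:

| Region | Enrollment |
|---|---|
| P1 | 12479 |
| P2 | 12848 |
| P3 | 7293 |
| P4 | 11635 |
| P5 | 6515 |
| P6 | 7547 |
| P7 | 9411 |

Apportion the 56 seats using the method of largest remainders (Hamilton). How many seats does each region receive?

P1: 10, P2: 11, P3: 6, P4: 10, P5: 5, P6: 6, P7: 8

The standard divisor is 67728/56 ≈ 1209.429.
Standard quotas: P1 10.3181, P2 10.6232, P3 6.0301, P4 9.6202, P5 5.3868, P6 6.2401, P7 7.7814.
Lower quotas: P1 10, P2 10, P3 6, P4 9, P5 5, P6 6, P7 7 (sum 53, leaving 3 seats).
Remainders in descending order: P7 0.7814, P2 0.6232, P4 0.6202, P5 0.3868, P1 0.3181, P6 0.2401, P3 0.0301.
The surplus seats go to P7, P2, P4.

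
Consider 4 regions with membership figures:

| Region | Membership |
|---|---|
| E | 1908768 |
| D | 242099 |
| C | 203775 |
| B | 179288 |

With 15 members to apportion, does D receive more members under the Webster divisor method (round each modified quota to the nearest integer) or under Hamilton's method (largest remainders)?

Hamilton

Webster: E 12, D 1, C 1, B 1.
Hamilton: E 11, D 2, C 1, B 1.
D gets 1 under Webster and 2 under Hamilton.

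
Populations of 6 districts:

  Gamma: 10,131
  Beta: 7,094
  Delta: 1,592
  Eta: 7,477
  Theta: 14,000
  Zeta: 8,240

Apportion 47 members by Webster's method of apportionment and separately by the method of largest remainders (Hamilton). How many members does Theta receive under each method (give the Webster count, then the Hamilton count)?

Webster: Gamma 10, Beta 7, Delta 2, Eta 7, Theta 13, Zeta 8.
Hamilton: Gamma 10, Beta 7, Delta 1, Eta 7, Theta 14, Zeta 8.
Theta gets 13 under Webster and 14 under Hamilton.

13 and 14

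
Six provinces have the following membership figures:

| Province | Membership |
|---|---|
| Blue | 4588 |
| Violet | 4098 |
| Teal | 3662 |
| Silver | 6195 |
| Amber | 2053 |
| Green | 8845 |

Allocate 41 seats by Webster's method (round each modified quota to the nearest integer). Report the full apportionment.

Blue 6, Violet 6, Teal 5, Silver 9, Amber 3, Green 12

Standard divisor 29441/41 ≈ 718.073; standard quotas: Blue 6.389, Violet 5.707, Teal 5.100, Silver 8.627, Amber 2.859, Green 12.318.
Rounding to the nearest integer gives Blue 6, Violet 6, Teal 5, Silver 9, Amber 3, Green 12 — total 41, matching the house size, so no adjustment is needed.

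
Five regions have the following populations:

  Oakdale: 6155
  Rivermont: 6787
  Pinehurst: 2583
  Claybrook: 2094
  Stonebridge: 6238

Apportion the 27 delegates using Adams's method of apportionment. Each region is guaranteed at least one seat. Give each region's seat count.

Standard divisor 23857/27 ≈ 883.593; standard quotas: Oakdale 6.966, Rivermont 7.681, Pinehurst 2.923, Claybrook 2.370, Stonebridge 7.060.
Rounding up gives 7, 8, 3, 3, 8 = 29 seats, so the divisor must be adjusted.
With modified divisor 1000: modified quotas Oakdale 6.155, Rivermont 6.787, Pinehurst 2.583, Claybrook 2.094, Stonebridge 6.238.
Rounding up: Oakdale 7, Rivermont 7, Pinehurst 3, Claybrook 3, Stonebridge 7 (total 27).

Oakdale 7, Rivermont 7, Pinehurst 3, Claybrook 3, Stonebridge 7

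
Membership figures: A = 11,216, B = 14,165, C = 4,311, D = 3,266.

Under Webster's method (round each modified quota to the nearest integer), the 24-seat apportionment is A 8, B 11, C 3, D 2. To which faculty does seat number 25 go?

Priority for the next seat is population ÷ (current seats + 0.5).
Priorities: A 1319.529, B 1231.739, C 1231.714, D 1306.400.
Highest priority: A.

A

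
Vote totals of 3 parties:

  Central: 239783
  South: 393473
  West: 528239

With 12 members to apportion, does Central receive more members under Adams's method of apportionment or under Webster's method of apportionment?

Adams: Central 3, South 4, West 5.
Webster: Central 2, South 4, West 6.
Central gets 3 under Adams and 2 under Webster.

Adams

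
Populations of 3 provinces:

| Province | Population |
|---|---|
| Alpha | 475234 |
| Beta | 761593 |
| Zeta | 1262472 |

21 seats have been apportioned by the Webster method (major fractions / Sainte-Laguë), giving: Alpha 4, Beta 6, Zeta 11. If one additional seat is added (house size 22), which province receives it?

Beta

Priority for the next seat is population ÷ (current seats + 0.5).
Priorities: Alpha 105607.556, Beta 117168.154, Zeta 109780.174.
Highest priority: Beta.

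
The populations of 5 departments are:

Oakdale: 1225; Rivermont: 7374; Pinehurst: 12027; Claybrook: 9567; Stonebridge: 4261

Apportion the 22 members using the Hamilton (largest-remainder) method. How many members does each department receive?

Oakdale=1; Rivermont=5; Pinehurst=7; Claybrook=6; Stonebridge=3

Standard divisor: 34454 ÷ 22 ≈ 1566.091.
Standard quotas: Oakdale 0.7822, Rivermont 4.7085, Pinehurst 7.6796, Claybrook 6.1088, Stonebridge 2.7208.
Lower quotas: Oakdale 0, Rivermont 4, Pinehurst 7, Claybrook 6, Stonebridge 2 (sum 19, leaving 3 seats).
Remainders in descending order: Oakdale 0.7822, Stonebridge 0.7208, Rivermont 0.7085, Pinehurst 0.6796, Claybrook 0.1088.
The surplus seats go to Oakdale, Stonebridge, Rivermont.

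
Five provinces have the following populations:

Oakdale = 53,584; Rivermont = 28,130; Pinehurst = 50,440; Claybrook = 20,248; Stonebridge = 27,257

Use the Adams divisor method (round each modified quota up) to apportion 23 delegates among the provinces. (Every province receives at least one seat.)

Oakdale=6; Rivermont=4; Pinehurst=6; Claybrook=3; Stonebridge=4

Standard divisor 179659/23 ≈ 7811.261; standard quotas: Oakdale 6.860, Rivermont 3.601, Pinehurst 6.457, Claybrook 2.592, Stonebridge 3.489.
Rounding up gives 7, 4, 7, 3, 4 = 25 seats, so the divisor must be adjusted.
With modified divisor 9000: modified quotas Oakdale 5.954, Rivermont 3.126, Pinehurst 5.604, Claybrook 2.250, Stonebridge 3.029.
Rounding up: Oakdale 6, Rivermont 4, Pinehurst 6, Claybrook 3, Stonebridge 4 (total 23).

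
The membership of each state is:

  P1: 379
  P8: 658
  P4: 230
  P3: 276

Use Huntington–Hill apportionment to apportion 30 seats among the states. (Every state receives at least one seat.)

With divisor 51: modified quotas P1 7.431, P8 12.902, P4 4.510, P3 5.412.
Geometric-mean thresholds: P1 √(7·8)=7.483, P8 √(12·13)=12.490, P4 √(4·5)=4.472, P3 √(5·6)=5.477.
Each quota rounded against its threshold gives P1 7, P8 13, P4 5, P3 5 (total 30).

P1 7; P8 13; P4 5; P3 5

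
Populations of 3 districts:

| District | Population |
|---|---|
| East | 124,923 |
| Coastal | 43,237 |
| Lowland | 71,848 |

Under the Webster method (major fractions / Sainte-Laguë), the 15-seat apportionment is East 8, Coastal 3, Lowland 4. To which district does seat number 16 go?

Priority for the next seat is population ÷ (current seats + 0.5).
Priorities: East 14696.824, Coastal 12353.429, Lowland 15966.222.
Highest priority: Lowland.

Lowland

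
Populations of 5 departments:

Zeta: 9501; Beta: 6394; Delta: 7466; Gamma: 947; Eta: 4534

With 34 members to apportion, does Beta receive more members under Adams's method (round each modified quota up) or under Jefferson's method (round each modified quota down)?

Jefferson

Adams: Zeta 11, Beta 7, Delta 9, Gamma 2, Eta 5.
Jefferson: Zeta 11, Beta 8, Delta 9, Gamma 1, Eta 5.
Beta gets 7 under Adams and 8 under Jefferson.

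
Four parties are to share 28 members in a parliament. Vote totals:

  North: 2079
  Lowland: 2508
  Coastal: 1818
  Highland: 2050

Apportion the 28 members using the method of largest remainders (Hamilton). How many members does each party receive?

Standard divisor: 8455 ÷ 28 ≈ 301.964.
Standard quotas: North 6.885, Lowland 8.306, Coastal 6.021, Highland 6.789.
Lower quotas: North 6, Lowland 8, Coastal 6, Highland 6 (sum 26, leaving 2 seats).
Remainders in descending order: North 0.885, Highland 0.789, Lowland 0.306, Coastal 0.021.
Largest remainders: North, Highland receive the extra seats.

North: 7, Lowland: 8, Coastal: 6, Highland: 7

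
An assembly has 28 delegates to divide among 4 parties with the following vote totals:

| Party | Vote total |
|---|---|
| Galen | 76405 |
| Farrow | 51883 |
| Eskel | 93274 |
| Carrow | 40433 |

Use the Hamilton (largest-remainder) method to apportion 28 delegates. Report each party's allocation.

The standard divisor is 261995/28 ≈ 9356.964.
Standard quotas: Galen 8.1656, Farrow 5.5449, Eskel 9.9684, Carrow 4.3212.
Lower quotas: Galen 8, Farrow 5, Eskel 9, Carrow 4 (sum 26, leaving 2 seats).
Remainders in descending order: Eskel 0.9684, Farrow 0.5449, Carrow 0.3212, Galen 0.1656.
Largest remainders: Eskel, Farrow receive the extra seats.

Galen: 8; Farrow: 6; Eskel: 10; Carrow: 4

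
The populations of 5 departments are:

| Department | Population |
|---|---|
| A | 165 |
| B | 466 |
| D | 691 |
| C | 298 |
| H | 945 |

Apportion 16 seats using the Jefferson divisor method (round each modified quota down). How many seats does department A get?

1

Standard divisor 2565/16 ≈ 160.312; standard quotas: A 1.029, B 2.907, D 4.310, C 1.859, H 5.895.
Rounding down gives 1, 2, 4, 1, 5 = 13 seats, so the divisor must be adjusted.
With modified divisor 140: modified quotas A 1.179, B 3.329, D 4.936, C 2.129, H 6.750.
Rounding down: A 1, B 3, D 4, C 2, H 6 (total 16).
A receives 1.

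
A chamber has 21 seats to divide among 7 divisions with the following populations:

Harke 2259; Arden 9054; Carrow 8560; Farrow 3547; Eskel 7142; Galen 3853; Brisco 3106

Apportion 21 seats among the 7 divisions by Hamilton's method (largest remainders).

Harke 1, Arden 5, Carrow 5, Farrow 2, Eskel 4, Galen 2, Brisco 2

The standard divisor is 37521/21 ≈ 1786.714.
Standard quotas: Harke 1.2643, Arden 5.0674, Carrow 4.7909, Farrow 1.9852, Eskel 3.9973, Galen 2.1565, Brisco 1.7384.
Lower quotas: Harke 1, Arden 5, Carrow 4, Farrow 1, Eskel 3, Galen 2, Brisco 1 (sum 17, leaving 4 seats).
Remainders in descending order: Eskel 0.9973, Farrow 0.9852, Carrow 0.7909, Brisco 0.7384, Harke 0.2643, Galen 0.1565, Arden 0.0674.
Largest remainders: Eskel, Farrow, Carrow, Brisco receive the extra seats.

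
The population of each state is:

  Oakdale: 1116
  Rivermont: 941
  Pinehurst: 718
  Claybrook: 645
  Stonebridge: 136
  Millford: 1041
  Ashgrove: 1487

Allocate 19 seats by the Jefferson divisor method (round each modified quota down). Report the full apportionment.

Oakdale 4, Rivermont 3, Pinehurst 2, Claybrook 2, Stonebridge 0, Millford 3, Ashgrove 5

Standard divisor 6084/19 ≈ 320.211; standard quotas: Oakdale 3.485, Rivermont 2.939, Pinehurst 2.242, Claybrook 2.014, Stonebridge 0.425, Millford 3.251, Ashgrove 4.644.
Rounding down gives 3, 2, 2, 2, 0, 3, 4 = 16 seats, so the divisor must be adjusted.
With modified divisor 270: modified quotas Oakdale 4.133, Rivermont 3.485, Pinehurst 2.659, Claybrook 2.389, Stonebridge 0.504, Millford 3.856, Ashgrove 5.507.
Rounding down: Oakdale 4, Rivermont 3, Pinehurst 2, Claybrook 2, Stonebridge 0, Millford 3, Ashgrove 5 (total 19).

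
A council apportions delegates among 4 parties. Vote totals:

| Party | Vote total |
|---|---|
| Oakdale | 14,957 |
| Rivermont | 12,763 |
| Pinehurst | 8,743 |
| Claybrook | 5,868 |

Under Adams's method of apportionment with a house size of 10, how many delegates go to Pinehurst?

2

Standard divisor 42331/10 ≈ 4233.1; standard quotas: Oakdale 3.533, Rivermont 3.015, Pinehurst 2.065, Claybrook 1.386.
Rounding up gives 4, 4, 3, 2 = 13 seats, so the divisor must be adjusted.
With modified divisor 5400: modified quotas Oakdale 2.770, Rivermont 2.364, Pinehurst 1.619, Claybrook 1.087.
Rounding up: Oakdale 3, Rivermont 3, Pinehurst 2, Claybrook 2 (total 10).
Pinehurst receives 2.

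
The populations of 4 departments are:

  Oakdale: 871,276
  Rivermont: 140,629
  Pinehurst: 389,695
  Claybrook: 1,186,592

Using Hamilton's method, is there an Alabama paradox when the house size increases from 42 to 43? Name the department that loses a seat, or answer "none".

Pinehurst

At 42 seats: Oakdale 14, Rivermont 2, Pinehurst 7, Claybrook 19.
At 43 seats: Oakdale 15, Rivermont 2, Pinehurst 6, Claybrook 20.
Pinehurst drops from 7 to 6.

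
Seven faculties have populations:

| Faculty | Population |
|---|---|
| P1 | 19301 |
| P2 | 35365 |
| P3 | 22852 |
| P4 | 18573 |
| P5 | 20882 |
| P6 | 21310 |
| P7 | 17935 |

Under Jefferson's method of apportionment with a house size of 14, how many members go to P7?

Standard divisor 156218/14 ≈ 11158.429; standard quotas: P1 1.730, P2 3.169, P3 2.048, P4 1.664, P5 1.871, P6 1.910, P7 1.607.
Rounding down gives 1, 3, 2, 1, 1, 1, 1 = 10 seats, so the divisor must be adjusted.
With modified divisor 9100: modified quotas P1 2.121, P2 3.886, P3 2.511, P4 2.041, P5 2.295, P6 2.342, P7 1.971.
Rounding down: P1 2, P2 3, P3 2, P4 2, P5 2, P6 2, P7 1 (total 14).
P7 receives 1.

1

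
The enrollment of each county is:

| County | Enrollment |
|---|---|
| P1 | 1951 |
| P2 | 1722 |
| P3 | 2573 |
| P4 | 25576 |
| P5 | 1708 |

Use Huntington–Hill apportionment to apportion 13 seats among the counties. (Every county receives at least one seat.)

With divisor 2855: modified quotas P1 0.683, P2 0.603, P3 0.901, P4 8.958, P5 0.598.
Geometric-mean thresholds: P1 (min 1), P2 (min 1), P3 (min 1), P4 √(8·9)=8.485, P5 (min 1).
Each quota rounded against its threshold gives P1 1, P2 1, P3 1, P4 9, P5 1 (total 13).

P1 1, P2 1, P3 1, P4 9, P5 1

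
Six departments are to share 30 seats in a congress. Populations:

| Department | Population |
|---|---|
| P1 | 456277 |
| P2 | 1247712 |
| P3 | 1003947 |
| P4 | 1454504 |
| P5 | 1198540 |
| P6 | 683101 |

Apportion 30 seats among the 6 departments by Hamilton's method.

P1=2; P2=6; P3=5; P4=7; P5=6; P6=4

The standard divisor is 6044081/30 ≈ 201469.367.
Standard quotas: P1 2.2647, P2 6.1931, P3 4.9831, P4 7.2195, P5 5.9490, P6 3.3906.
Lower quotas: P1 2, P2 6, P3 4, P4 7, P5 5, P6 3 (sum 27, leaving 3 seats).
Remainders in descending order: P3 0.9831, P5 0.9490, P6 0.3906, P1 0.2647, P4 0.2195, P2 0.1931.
Largest remainders: P3, P5, P6 receive the extra seats.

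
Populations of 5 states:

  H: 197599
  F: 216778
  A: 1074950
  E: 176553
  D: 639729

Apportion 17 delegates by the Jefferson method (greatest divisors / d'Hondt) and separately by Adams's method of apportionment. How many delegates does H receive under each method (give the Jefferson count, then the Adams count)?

1 and 2

Jefferson: H 1, F 1, A 9, E 1, D 5.
Adams: H 2, F 2, A 7, E 2, D 4.
H gets 1 under Jefferson and 2 under Adams.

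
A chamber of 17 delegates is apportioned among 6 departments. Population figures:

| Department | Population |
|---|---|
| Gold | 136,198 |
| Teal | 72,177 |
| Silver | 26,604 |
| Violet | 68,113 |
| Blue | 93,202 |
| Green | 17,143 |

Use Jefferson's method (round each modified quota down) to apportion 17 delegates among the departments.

Gold 6; Teal 3; Silver 1; Violet 3; Blue 4; Green 0

Standard divisor 413437/17 ≈ 24319.824; standard quotas: Gold 5.600, Teal 2.968, Silver 1.094, Violet 2.801, Blue 3.832, Green 0.705.
Rounding down gives 5, 2, 1, 2, 3, 0 = 13 seats, so the divisor must be adjusted.
With modified divisor 21100: modified quotas Gold 6.455, Teal 3.421, Silver 1.261, Violet 3.228, Blue 4.417, Green 0.812.
Rounding down: Gold 6, Teal 3, Silver 1, Violet 3, Blue 4, Green 0 (total 17).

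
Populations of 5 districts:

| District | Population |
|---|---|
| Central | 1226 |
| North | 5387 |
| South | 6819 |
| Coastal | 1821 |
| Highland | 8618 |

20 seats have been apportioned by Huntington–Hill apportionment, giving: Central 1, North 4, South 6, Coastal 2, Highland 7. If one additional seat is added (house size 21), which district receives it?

North

Priority for the next seat is population ÷ (√(s·(s+1))).
Priorities: Central 866.913, North 1204.570, South 1052.195, Coastal 743.420, Highland 1151.629.
Highest priority: North.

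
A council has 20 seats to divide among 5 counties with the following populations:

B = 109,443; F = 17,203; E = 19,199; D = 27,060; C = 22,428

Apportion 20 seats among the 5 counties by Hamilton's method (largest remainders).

B 11; F 2; E 2; D 3; C 2

Total 195333; standard divisor 195333/20 ≈ 9766.65.
Standard quotas: B 11.2058, F 1.7614, E 1.9658, D 2.7707, C 2.2964.
Lower quotas: B 11, F 1, E 1, D 2, C 2 (sum 17, leaving 3 seats).
Remainders in descending order: E 0.9658, D 0.7707, F 0.7614, C 0.2964, B 0.2058.
The surplus seats go to E, D, F.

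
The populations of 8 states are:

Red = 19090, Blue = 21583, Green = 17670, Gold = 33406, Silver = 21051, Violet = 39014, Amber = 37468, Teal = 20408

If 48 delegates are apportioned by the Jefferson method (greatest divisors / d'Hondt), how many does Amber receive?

Standard divisor 209690/48 ≈ 4368.542; standard quotas: Red 4.370, Blue 4.941, Green 4.045, Gold 7.647, Silver 4.819, Violet 8.931, Amber 8.577, Teal 4.672.
Rounding down gives 4, 4, 4, 7, 4, 8, 8, 4 = 43 seats, so the divisor must be adjusted.
With modified divisor 4100: modified quotas Red 4.656, Blue 5.264, Green 4.310, Gold 8.148, Silver 5.134, Violet 9.516, Amber 9.139, Teal 4.978.
Rounding down: Red 4, Blue 5, Green 4, Gold 8, Silver 5, Violet 9, Amber 9, Teal 4 (total 48).
Amber receives 9.

9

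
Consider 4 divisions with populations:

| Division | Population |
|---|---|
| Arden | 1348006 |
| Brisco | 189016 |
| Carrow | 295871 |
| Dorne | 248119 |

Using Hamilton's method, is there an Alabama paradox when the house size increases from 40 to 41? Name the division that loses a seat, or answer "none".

none

At 40 seats: Arden 26, Brisco 3, Carrow 6, Dorne 5.
At 41 seats: Arden 26, Brisco 4, Carrow 6, Dorne 5.
No division's allocation decreased.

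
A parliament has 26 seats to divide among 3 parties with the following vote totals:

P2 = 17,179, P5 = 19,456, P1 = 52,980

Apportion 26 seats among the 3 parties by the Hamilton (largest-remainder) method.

The standard divisor is 89615/26 ≈ 3446.731.
Standard quotas: P2 4.9841, P5 5.6448, P1 15.3711.
Lower quotas: P2 4, P5 5, P1 15 (sum 24, leaving 2 seats).
Remainders in descending order: P2 0.9841, P5 0.6448, P1 0.3711.
Largest remainders: P2, P5 receive the extra seats.

P2 5; P5 6; P1 15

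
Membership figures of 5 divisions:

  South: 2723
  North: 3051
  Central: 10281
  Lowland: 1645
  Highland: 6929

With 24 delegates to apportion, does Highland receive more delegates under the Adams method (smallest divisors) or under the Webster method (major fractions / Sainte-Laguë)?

Adams: South 3, North 3, Central 9, Lowland 2, Highland 7.
Webster: South 3, North 3, Central 10, Lowland 2, Highland 6.
Highland gets 7 under Adams and 6 under Webster.

Adams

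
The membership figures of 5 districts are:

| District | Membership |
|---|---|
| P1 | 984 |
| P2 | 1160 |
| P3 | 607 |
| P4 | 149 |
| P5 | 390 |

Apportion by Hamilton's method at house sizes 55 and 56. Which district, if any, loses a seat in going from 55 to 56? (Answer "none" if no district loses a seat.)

At 55 seats: P1 16, P2 19, P3 10, P4 3, P5 7.
At 56 seats: P1 17, P2 20, P3 10, P4 2, P5 7.
P4 drops from 3 to 2.

P4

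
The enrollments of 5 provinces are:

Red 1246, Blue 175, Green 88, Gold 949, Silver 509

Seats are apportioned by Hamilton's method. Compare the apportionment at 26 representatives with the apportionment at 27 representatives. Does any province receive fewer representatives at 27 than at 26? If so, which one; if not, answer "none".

At 26 seats: Red 11, Blue 2, Green 1, Gold 8, Silver 4.
At 27 seats: Red 11, Blue 1, Green 1, Gold 9, Silver 5.
Blue drops from 2 to 1.

Blue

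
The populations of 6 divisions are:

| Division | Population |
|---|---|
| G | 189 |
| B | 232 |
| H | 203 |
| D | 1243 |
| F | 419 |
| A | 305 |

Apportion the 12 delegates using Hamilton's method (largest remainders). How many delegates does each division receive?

Total 2591; standard divisor 2591/12 ≈ 215.917.
Standard quotas: G 0.875, B 1.074, H 0.940, D 5.757, F 1.941, A 1.413.
Lower quotas: G 0, B 1, H 0, D 5, F 1, A 1 (sum 8, leaving 4 seats).
Remainders in descending order: F 0.941, H 0.940, G 0.875, D 0.757, A 0.413, B 0.074.
Largest remainders: F, H, G, D receive the extra seats.

G 1; B 1; H 1; D 6; F 2; A 1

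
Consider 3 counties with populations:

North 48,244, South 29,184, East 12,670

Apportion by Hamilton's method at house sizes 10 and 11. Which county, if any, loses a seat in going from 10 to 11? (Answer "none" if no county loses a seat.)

East

At 10 seats: North 5, South 3, East 2.
At 11 seats: North 6, South 4, East 1.
East drops from 2 to 1.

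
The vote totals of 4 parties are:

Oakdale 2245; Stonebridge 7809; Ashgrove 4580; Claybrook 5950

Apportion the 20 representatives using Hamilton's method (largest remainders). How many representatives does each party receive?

Oakdale=2, Stonebridge=8, Ashgrove=4, Claybrook=6

Standard divisor: 20584 ÷ 20 ≈ 1029.2.
Standard quotas: Oakdale 2.1813, Stonebridge 7.5874, Ashgrove 4.4501, Claybrook 5.7812.
Lower quotas: Oakdale 2, Stonebridge 7, Ashgrove 4, Claybrook 5 (sum 18, leaving 2 seats).
Remainders in descending order: Claybrook 0.7812, Stonebridge 0.5874, Ashgrove 0.4501, Oakdale 0.1813.
Largest remainders: Claybrook, Stonebridge receive the extra seats.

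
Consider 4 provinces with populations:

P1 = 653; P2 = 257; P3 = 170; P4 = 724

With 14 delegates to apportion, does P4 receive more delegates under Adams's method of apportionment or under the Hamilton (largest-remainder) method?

Hamilton

Adams: P1 5, P2 2, P3 2, P4 5.
Hamilton: P1 5, P2 2, P3 1, P4 6.
P4 gets 5 under Adams and 6 under Hamilton.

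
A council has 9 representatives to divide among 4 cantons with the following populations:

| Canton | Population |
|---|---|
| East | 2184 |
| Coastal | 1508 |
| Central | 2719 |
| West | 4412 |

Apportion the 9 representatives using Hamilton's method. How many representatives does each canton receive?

The standard divisor is 10823/9 ≈ 1202.556.
Standard quotas: East 1.816, Coastal 1.254, Central 2.261, West 3.669.
Lower quotas: East 1, Coastal 1, Central 2, West 3 (sum 7, leaving 2 seats).
Remainders in descending order: East 0.816, West 0.669, Central 0.261, Coastal 0.254.
The surplus seats go to East, West.

East: 2, Coastal: 1, Central: 2, West: 4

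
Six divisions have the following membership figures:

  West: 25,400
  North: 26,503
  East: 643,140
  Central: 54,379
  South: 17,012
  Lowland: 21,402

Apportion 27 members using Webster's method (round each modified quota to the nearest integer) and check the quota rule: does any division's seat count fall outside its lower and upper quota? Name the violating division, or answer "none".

East

Standard quotas: West 0.870, North 0.908, East 22.041, Central 1.864, South 0.583, Lowland 0.733.
Webster allocation: West 1, North 1, East 21, Central 2, South 1, Lowland 1.
East has quota 22.041 (lower 22, upper 23) but receives 21 — outside the quota interval.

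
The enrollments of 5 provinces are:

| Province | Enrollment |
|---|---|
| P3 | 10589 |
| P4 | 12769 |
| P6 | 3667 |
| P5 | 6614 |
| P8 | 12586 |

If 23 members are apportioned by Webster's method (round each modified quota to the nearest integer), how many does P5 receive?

Standard divisor 46225/23 ≈ 2009.783; standard quotas: P3 5.269, P4 6.353, P6 1.825, P5 3.291, P8 6.262.
Rounding to the nearest integer gives 5, 6, 2, 3, 6 = 22 seats, so the divisor must be adjusted.
With modified divisor 1950: modified quotas P3 5.430, P4 6.548, P6 1.881, P5 3.392, P8 6.454.
Rounding to the nearest integer: P3 5, P4 7, P6 2, P5 3, P8 6 (total 23).
P5 receives 3.

3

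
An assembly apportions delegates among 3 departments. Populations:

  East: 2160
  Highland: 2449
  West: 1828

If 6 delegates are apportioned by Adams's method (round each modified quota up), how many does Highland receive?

2

Standard divisor 6437/6 ≈ 1072.833; standard quotas: East 2.013, Highland 2.283, West 1.704.
Rounding up gives 3, 3, 2 = 8 seats, so the divisor must be adjusted.
With modified divisor 1500: modified quotas East 1.440, Highland 1.633, West 1.219.
Rounding up: East 2, Highland 2, West 2 (total 6).
Highland receives 2.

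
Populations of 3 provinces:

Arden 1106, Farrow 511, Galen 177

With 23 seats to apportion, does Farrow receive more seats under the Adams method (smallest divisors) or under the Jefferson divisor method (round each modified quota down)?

Adams: Arden 13, Farrow 7, Galen 3.
Jefferson: Arden 15, Farrow 6, Galen 2.
Farrow gets 7 under Adams and 6 under Jefferson.

Adams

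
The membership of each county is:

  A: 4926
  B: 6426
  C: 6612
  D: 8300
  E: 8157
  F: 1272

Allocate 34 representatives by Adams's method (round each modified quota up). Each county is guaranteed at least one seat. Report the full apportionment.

A 5; B 6; C 6; D 8; E 7; F 2

Standard divisor 35693/34 ≈ 1049.794; standard quotas: A 4.692, B 6.121, C 6.298, D 7.906, E 7.770, F 1.212.
Rounding up gives 5, 7, 7, 8, 8, 2 = 37 seats, so the divisor must be adjusted.
With modified divisor 1180: modified quotas A 4.175, B 5.446, C 5.603, D 7.034, E 6.913, F 1.078.
Rounding up: A 5, B 6, C 6, D 8, E 7, F 2 (total 34).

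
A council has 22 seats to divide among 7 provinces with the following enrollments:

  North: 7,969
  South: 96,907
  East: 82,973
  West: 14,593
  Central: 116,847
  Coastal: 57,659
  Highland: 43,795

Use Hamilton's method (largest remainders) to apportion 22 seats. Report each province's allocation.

North=1, South=5, East=4, West=1, Central=6, Coastal=3, Highland=2

Total 420743; standard divisor 420743/22 ≈ 19124.682.
Standard quotas: North 0.4167, South 5.0671, East 4.3385, West 0.7630, Central 6.1097, Coastal 3.0149, Highland 2.2900.
Lower quotas: North 0, South 5, East 4, West 0, Central 6, Coastal 3, Highland 2 (sum 20, leaving 2 seats).
Remainders in descending order: West 0.7630, North 0.4167, East 0.3385, Highland 0.2900, Central 0.1097, South 0.0671, Coastal 0.0149.
The surplus seats go to West, North.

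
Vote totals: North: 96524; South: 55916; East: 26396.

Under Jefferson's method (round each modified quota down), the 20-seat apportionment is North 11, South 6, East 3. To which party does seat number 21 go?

North

Priority for the next seat is population ÷ (current seats + 1).
Priorities: North 8043.667, South 7988.000, East 6599.000.
Highest priority: North.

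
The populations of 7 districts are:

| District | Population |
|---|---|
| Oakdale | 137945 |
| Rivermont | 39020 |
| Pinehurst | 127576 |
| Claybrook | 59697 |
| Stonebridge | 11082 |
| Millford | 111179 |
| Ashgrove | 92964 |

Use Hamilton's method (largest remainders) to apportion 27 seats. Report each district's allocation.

Standard divisor: 579463 ÷ 27 ≈ 21461.593.
Standard quotas: Oakdale 6.4275, Rivermont 1.8181, Pinehurst 5.9444, Claybrook 2.7816, Stonebridge 0.5164, Millford 5.1804, Ashgrove 4.3316.
Lower quotas: Oakdale 6, Rivermont 1, Pinehurst 5, Claybrook 2, Stonebridge 0, Millford 5, Ashgrove 4 (sum 23, leaving 4 seats).
Remainders in descending order: Pinehurst 0.9444, Rivermont 0.8181, Claybrook 0.7816, Stonebridge 0.5164, Oakdale 0.4275, Ashgrove 0.3316, Millford 0.1804.
Largest remainders: Pinehurst, Rivermont, Claybrook, Stonebridge receive the extra seats.

Oakdale=6, Rivermont=2, Pinehurst=6, Claybrook=3, Stonebridge=1, Millford=5, Ashgrove=4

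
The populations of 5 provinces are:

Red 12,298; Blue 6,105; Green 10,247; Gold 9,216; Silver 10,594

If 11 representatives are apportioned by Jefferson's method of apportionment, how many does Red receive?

Standard divisor 48460/11 ≈ 4405.455; standard quotas: Red 2.792, Blue 1.386, Green 2.326, Gold 2.092, Silver 2.405.
Rounding down gives 2, 1, 2, 2, 2 = 9 seats, so the divisor must be adjusted.
With modified divisor 3500: modified quotas Red 3.514, Blue 1.744, Green 2.928, Gold 2.633, Silver 3.027.
Rounding down: Red 3, Blue 1, Green 2, Gold 2, Silver 3 (total 11).
Red receives 3.

3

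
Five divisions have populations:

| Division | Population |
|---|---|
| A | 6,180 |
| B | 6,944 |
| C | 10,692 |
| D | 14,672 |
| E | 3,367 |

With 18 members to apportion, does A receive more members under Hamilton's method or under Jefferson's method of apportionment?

Hamilton

Hamilton: A 3, B 3, C 5, D 6, E 1.
Jefferson: A 2, B 3, C 5, D 7, E 1.
A gets 3 under Hamilton and 2 under Jefferson.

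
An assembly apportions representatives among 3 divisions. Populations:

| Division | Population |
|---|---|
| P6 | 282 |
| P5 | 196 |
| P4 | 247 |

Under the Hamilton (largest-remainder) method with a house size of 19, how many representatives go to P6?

Standard divisor: 725 ÷ 19 ≈ 38.158.
Standard quotas: P6 7.390, P5 5.137, P4 6.473.
Lower quotas: P6 7, P5 5, P4 6 (sum 18, leaving 1 seat).
Remainders in descending order: P4 0.473, P6 0.390, P5 0.137.
The surplus seat goes to P4.
P6 receives 7.

7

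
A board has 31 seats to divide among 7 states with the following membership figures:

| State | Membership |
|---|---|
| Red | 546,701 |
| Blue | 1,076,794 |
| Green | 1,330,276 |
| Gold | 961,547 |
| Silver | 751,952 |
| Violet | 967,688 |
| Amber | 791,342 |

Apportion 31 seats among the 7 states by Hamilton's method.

The standard divisor is 6426300/31 = 207300.
Standard quotas: Red 2.6372, Blue 5.1944, Green 6.4172, Gold 4.6384, Silver 3.6274, Violet 4.6681, Amber 3.8174.
Lower quotas: Red 2, Blue 5, Green 6, Gold 4, Silver 3, Violet 4, Amber 3 (sum 27, leaving 4 seats).
Remainders in descending order: Amber 0.8174, Violet 0.6681, Gold 0.6384, Red 0.6372, Silver 0.6274, Green 0.4172, Blue 0.1944.
Largest remainders: Amber, Violet, Gold, Red receive the extra seats.

Red=3, Blue=5, Green=6, Gold=5, Silver=3, Violet=5, Amber=4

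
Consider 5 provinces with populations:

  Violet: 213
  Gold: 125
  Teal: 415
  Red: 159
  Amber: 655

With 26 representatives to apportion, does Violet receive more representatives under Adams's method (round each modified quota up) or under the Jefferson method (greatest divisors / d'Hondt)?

Adams

Adams: Violet 4, Gold 2, Teal 7, Red 3, Amber 10.
Jefferson: Violet 3, Gold 2, Teal 7, Red 2, Amber 12.
Violet gets 4 under Adams and 3 under Jefferson.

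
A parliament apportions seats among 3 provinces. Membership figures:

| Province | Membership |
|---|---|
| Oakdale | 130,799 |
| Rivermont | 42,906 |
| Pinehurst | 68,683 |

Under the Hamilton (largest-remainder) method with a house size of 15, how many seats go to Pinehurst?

Standard divisor: 242388 ÷ 15 ≈ 16159.2.
Standard quotas: Oakdale 8.0944, Rivermont 2.6552, Pinehurst 4.2504.
Lower quotas: Oakdale 8, Rivermont 2, Pinehurst 4 (sum 14, leaving 1 seat).
Remainders in descending order: Rivermont 0.6552, Pinehurst 0.2504, Oakdale 0.0944.
The surplus seat goes to Rivermont.
Pinehurst receives 4.

4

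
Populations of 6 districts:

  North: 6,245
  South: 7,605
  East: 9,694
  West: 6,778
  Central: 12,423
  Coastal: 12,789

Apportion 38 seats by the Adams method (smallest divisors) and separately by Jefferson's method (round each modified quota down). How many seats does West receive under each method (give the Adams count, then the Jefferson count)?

Adams: North 4, South 5, East 7, West 5, Central 8, Coastal 9.
Jefferson: North 4, South 5, East 7, West 4, Central 9, Coastal 9.
West gets 5 under Adams and 4 under Jefferson.

5 and 4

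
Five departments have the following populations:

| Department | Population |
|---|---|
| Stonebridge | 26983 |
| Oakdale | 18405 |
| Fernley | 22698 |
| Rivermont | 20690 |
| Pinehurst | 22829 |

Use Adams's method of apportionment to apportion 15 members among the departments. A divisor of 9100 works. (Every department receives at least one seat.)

With modified divisor 9100: modified quotas Stonebridge 2.965, Oakdale 2.023, Fernley 2.494, Rivermont 2.274, Pinehurst 2.509.
Rounding up: Stonebridge 3, Oakdale 3, Fernley 3, Rivermont 3, Pinehurst 3 (total 15).

Stonebridge: 3, Oakdale: 3, Fernley: 3, Rivermont: 3, Pinehurst: 3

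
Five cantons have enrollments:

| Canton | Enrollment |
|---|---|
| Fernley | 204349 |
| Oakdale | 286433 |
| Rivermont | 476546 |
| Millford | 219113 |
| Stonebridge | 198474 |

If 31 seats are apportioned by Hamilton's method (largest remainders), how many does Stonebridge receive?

The standard divisor is 1384915/31 ≈ 44674.677.
Standard quotas: Fernley 4.5742, Oakdale 6.4115, Rivermont 10.6670, Millford 4.9046, Stonebridge 4.4427.
Lower quotas: Fernley 4, Oakdale 6, Rivermont 10, Millford 4, Stonebridge 4 (sum 28, leaving 3 seats).
Remainders in descending order: Millford 0.9046, Rivermont 0.6670, Fernley 0.5742, Stonebridge 0.4427, Oakdale 0.4115.
The surplus seats go to Millford, Rivermont, Fernley.
Stonebridge receives 4.

4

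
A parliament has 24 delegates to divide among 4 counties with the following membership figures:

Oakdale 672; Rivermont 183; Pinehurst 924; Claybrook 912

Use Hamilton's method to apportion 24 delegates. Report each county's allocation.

Oakdale 6, Rivermont 2, Pinehurst 8, Claybrook 8

Standard divisor: 2691 ÷ 24 ≈ 112.125.
Standard quotas: Oakdale 5.993, Rivermont 1.632, Pinehurst 8.241, Claybrook 8.134.
Lower quotas: Oakdale 5, Rivermont 1, Pinehurst 8, Claybrook 8 (sum 22, leaving 2 seats).
Remainders in descending order: Oakdale 0.993, Rivermont 0.632, Pinehurst 0.241, Claybrook 0.134.
Largest remainders: Oakdale, Rivermont receive the extra seats.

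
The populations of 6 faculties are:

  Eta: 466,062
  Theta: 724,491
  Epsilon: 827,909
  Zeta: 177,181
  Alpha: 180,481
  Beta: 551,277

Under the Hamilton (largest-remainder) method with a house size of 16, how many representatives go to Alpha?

1

The standard divisor is 2927401/16 ≈ 182962.562.
Standard quotas: Eta 2.5473, Theta 3.9598, Epsilon 4.5250, Zeta 0.9684, Alpha 0.9864, Beta 3.0131.
Lower quotas: Eta 2, Theta 3, Epsilon 4, Zeta 0, Alpha 0, Beta 3 (sum 12, leaving 4 seats).
Remainders in descending order: Alpha 0.9864, Zeta 0.9684, Theta 0.9598, Eta 0.5473, Epsilon 0.5250, Beta 0.0131.
The surplus seats go to Alpha, Zeta, Theta, Eta.
Alpha receives 1.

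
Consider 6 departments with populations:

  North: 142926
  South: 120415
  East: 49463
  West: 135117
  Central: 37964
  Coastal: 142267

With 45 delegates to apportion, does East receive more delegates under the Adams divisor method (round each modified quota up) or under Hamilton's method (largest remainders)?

Adams: North 10, South 9, East 4, West 9, Central 3, Coastal 10.
Hamilton: North 10, South 9, East 3, West 10, Central 3, Coastal 10.
East gets 4 under Adams and 3 under Hamilton.

Adams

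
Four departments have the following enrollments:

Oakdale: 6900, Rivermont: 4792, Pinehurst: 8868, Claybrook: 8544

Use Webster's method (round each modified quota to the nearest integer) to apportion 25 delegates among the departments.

Oakdale 6, Rivermont 4, Pinehurst 8, Claybrook 7

Standard divisor 29104/25 ≈ 1164.16; standard quotas: Oakdale 5.927, Rivermont 4.116, Pinehurst 7.618, Claybrook 7.339.
Rounding to the nearest integer gives Oakdale 6, Rivermont 4, Pinehurst 8, Claybrook 7 — total 25, matching the house size, so no adjustment is needed.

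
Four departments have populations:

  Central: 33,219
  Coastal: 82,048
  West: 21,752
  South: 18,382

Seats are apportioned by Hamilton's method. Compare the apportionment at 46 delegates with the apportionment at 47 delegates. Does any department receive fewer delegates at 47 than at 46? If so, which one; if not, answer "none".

At 46 seats: Central 10, Coastal 24, West 6, South 6.
At 47 seats: Central 10, Coastal 25, West 7, South 5.
South drops from 6 to 5.

South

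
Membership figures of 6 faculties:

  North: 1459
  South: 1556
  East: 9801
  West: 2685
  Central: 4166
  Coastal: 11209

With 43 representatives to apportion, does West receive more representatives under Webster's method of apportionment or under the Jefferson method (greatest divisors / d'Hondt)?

Webster: North 2, South 2, East 14, West 4, Central 6, Coastal 15.
Jefferson: North 2, South 2, East 14, West 3, Central 6, Coastal 16.
West gets 4 under Webster and 3 under Jefferson.

Webster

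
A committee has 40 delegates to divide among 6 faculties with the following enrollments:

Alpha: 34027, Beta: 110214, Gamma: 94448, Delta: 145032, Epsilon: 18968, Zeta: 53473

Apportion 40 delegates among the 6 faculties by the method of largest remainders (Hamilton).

Alpha 3, Beta 10, Gamma 8, Delta 13, Epsilon 1, Zeta 5

Total 456162; standard divisor 456162/40 ≈ 11404.05.
Standard quotas: Alpha 2.9838, Beta 9.6645, Gamma 8.2820, Delta 12.7176, Epsilon 1.6633, Zeta 4.6889.
Lower quotas: Alpha 2, Beta 9, Gamma 8, Delta 12, Epsilon 1, Zeta 4 (sum 36, leaving 4 seats).
Remainders in descending order: Alpha 0.9838, Delta 0.7176, Zeta 0.6889, Beta 0.6645, Epsilon 0.6633, Gamma 0.2820.
The surplus seats go to Alpha, Delta, Zeta, Beta.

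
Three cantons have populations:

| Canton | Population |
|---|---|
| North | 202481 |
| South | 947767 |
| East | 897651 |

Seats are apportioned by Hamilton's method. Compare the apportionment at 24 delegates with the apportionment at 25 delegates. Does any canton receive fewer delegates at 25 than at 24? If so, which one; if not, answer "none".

At 24 seats: North 2, South 11, East 11.
At 25 seats: North 2, South 12, East 11.
No canton's allocation decreased.

none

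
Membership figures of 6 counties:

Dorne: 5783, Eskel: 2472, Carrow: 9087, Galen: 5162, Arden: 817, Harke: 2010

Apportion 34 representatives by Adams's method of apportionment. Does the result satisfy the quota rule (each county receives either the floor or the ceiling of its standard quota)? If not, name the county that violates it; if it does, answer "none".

Standard quotas: Dorne 7.762, Eskel 3.318, Carrow 12.197, Galen 6.929, Arden 1.097, Harke 2.698.
Adams allocation: Dorne 8, Eskel 3, Carrow 12, Galen 7, Arden 1, Harke 3.
Every allocation lies between the lower and upper quota.

none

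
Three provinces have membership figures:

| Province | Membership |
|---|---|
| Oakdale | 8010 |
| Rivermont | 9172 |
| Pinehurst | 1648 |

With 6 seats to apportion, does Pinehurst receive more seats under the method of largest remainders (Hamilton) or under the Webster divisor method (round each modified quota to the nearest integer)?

Webster

Hamilton: Oakdale 3, Rivermont 3, Pinehurst 0.
Webster: Oakdale 2, Rivermont 3, Pinehurst 1.
Pinehurst gets 0 under Hamilton and 1 under Webster.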